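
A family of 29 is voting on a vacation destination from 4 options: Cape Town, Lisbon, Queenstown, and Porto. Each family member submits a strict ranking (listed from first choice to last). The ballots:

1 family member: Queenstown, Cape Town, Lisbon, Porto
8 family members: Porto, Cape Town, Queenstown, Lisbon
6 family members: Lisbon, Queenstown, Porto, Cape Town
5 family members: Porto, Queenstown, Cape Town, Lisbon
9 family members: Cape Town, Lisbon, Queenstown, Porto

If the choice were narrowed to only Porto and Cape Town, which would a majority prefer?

Porto

Voters preferring Porto to Cape Town: 19; preferring Cape Town to Porto: 10.
Porto wins the head-to-head.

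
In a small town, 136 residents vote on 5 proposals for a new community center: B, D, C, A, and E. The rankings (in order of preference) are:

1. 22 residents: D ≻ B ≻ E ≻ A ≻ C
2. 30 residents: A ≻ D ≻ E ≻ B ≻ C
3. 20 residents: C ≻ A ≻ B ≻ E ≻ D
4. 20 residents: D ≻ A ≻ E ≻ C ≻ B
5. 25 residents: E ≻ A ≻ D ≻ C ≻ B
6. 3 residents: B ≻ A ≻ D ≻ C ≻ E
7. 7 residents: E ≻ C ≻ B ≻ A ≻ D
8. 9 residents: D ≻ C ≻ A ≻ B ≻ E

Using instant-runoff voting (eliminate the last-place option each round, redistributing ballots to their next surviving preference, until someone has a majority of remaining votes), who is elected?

Round 1: B 3, D 51, C 20, A 30, E 32. Eliminate B.
Round 2: D 51, C 20, A 33, E 32. Eliminate C.
Round 3: D 51, A 53, E 32. Eliminate E.
Round 4: D 51, A 85. A has a majority.

A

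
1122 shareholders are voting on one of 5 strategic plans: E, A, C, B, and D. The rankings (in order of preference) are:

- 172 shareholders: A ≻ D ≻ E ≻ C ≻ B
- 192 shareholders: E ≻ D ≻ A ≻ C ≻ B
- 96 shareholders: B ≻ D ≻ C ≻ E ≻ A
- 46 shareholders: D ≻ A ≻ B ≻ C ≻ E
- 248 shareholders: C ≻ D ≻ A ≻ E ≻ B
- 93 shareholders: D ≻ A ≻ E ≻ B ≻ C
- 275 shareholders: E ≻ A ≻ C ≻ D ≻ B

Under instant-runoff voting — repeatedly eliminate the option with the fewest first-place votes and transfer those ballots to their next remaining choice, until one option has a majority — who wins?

D

Round 1: E 467, A 172, C 248, B 96, D 139. Eliminate B.
Round 2: E 467, A 172, C 248, D 235. Eliminate A.
Round 3: E 467, C 248, D 407. Eliminate C.
Round 4: E 467, D 655. D has a majority.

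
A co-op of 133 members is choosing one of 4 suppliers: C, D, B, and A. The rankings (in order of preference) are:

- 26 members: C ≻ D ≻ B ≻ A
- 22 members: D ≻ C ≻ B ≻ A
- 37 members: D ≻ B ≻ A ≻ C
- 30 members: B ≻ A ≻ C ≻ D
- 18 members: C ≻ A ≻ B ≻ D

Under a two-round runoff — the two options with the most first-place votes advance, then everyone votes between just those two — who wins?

C

Round 1 first-place votes: C 44, D 59, B 30, A 0.
D and C advance.
Runoff: D is preferred to C by 59 voters; C by 74.
C wins the runoff.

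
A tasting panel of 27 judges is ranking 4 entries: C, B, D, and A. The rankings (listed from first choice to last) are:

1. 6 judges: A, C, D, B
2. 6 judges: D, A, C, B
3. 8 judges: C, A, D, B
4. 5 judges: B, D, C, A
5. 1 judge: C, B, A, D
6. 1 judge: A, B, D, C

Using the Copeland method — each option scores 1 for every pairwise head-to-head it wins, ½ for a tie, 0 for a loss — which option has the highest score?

C: beats B, D, and A → score 3.
B: loses to C, D, and A → score 0.
D: beats B; loses to C and A → score 1.
A: beats B and D; loses to C → score 2.
C has the best pairwise record.

C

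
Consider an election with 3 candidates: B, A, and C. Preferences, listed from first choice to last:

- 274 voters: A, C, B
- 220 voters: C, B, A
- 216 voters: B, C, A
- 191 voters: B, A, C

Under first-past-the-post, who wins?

B

First-place votes: B 407, A 274, C 220.
B has the most first-place votes.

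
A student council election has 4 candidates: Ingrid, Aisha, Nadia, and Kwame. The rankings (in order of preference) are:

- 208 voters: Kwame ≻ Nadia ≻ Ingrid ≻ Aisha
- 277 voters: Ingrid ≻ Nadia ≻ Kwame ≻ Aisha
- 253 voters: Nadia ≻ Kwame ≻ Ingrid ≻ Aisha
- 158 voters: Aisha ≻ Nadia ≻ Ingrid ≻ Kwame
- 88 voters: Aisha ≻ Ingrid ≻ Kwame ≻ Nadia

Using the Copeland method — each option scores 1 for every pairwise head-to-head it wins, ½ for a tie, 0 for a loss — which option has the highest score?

Ingrid: beats Aisha and Kwame; loses to Nadia → score 2.
Aisha: loses to Ingrid, Nadia, and Kwame → score 0.
Nadia: beats Ingrid, Aisha, and Kwame → score 3.
Kwame: beats Aisha; loses to Ingrid and Nadia → score 1.
Nadia has the best pairwise record.

Nadia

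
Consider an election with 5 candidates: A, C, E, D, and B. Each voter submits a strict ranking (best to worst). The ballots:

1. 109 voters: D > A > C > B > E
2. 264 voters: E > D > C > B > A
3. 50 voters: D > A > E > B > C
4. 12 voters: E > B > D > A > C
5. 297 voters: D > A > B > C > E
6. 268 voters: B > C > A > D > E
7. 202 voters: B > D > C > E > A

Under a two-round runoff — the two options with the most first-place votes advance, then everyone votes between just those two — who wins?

Round 1 first-place votes: A 0, C 0, E 276, D 456, B 470.
B and D advance.
Runoff: B is preferred to D by 482 voters; D by 720.
D wins the runoff.

D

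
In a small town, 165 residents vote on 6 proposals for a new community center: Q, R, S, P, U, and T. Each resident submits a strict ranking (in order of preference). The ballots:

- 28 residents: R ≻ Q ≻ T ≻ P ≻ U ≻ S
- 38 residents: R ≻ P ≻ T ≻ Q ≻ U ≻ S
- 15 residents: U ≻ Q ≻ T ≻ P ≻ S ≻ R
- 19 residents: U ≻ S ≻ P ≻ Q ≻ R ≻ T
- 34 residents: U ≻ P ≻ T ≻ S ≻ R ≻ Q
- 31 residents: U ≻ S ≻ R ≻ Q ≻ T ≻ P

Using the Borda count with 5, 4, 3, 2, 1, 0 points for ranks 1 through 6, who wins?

Q: 28·4 + 38·2 + 15·4 + 19·2 + 34·0 + 31·2 = 348
R: 28·5 + 38·5 + 15·0 + 19·1 + 34·1 + 31·3 = 476
S: 28·0 + 38·0 + 15·1 + 19·4 + 34·2 + 31·4 = 283
P: 28·2 + 38·4 + 15·2 + 19·3 + 34·4 + 31·0 = 431
U: 28·1 + 38·1 + 15·5 + 19·5 + 34·5 + 31·5 = 561
T: 28·3 + 38·3 + 15·3 + 19·0 + 34·3 + 31·1 = 376
U has the highest Borda score (561).

U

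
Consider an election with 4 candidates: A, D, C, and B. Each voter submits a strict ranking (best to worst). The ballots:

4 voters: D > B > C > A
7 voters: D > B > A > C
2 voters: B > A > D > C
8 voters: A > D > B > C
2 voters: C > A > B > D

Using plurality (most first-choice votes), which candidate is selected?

D

First-place votes: A 8, D 11, C 2, B 2.
D has the most first-place votes.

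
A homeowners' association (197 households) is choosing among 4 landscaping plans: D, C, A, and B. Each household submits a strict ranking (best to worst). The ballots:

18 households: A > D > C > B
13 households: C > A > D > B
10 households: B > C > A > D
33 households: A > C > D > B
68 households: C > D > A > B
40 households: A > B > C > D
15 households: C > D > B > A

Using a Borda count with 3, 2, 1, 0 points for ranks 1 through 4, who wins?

C

D: 18·2 + 13·1 + 10·0 + 33·1 + 68·2 + 40·0 + 15·2 = 248
C: 18·1 + 13·3 + 10·2 + 33·2 + 68·3 + 40·1 + 15·3 = 432
A: 18·3 + 13·2 + 10·1 + 33·3 + 68·1 + 40·3 + 15·0 = 377
B: 18·0 + 13·0 + 10·3 + 33·0 + 68·0 + 40·2 + 15·1 = 125
C has the highest Borda score (432).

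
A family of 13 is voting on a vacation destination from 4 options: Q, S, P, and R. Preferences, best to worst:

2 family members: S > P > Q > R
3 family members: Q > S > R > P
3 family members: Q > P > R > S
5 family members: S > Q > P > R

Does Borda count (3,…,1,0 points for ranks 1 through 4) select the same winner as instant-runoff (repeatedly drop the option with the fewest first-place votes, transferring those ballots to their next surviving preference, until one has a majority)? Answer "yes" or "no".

no

Borda — scores: Q 30, S 27, P 15, R 6. Winner: Q.
Instant-runoff — R1 Q 6, S 7, P 0, R 0 (S winner). Winner: S.
The two methods disagree.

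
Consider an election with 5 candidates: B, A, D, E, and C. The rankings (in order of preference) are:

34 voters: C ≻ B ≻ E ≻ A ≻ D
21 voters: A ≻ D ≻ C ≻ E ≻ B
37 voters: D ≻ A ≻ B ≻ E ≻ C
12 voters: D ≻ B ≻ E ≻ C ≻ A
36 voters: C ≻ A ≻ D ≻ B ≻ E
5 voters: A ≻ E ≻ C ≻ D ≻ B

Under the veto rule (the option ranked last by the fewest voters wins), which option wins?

A

Last-place votes: B 26, A 12, D 34, E 36, C 37.
A is ranked last by the fewest voters, so A wins.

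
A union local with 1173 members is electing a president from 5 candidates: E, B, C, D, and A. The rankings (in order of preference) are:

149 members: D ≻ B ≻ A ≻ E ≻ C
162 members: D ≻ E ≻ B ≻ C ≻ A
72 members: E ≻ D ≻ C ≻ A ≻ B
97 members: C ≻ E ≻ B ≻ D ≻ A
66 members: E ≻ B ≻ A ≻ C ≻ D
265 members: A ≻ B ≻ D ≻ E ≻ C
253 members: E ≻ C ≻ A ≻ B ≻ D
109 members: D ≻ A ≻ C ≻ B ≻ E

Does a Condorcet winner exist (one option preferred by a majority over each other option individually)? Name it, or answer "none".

Checking pairwise contests:
D beats E 685–488.
E beats B 650–523.
E beats C 967–206.
B beats D 681–492.
E beats A 650–523.
Every option loses at least one head-to-head, so there is no Condorcet winner.

none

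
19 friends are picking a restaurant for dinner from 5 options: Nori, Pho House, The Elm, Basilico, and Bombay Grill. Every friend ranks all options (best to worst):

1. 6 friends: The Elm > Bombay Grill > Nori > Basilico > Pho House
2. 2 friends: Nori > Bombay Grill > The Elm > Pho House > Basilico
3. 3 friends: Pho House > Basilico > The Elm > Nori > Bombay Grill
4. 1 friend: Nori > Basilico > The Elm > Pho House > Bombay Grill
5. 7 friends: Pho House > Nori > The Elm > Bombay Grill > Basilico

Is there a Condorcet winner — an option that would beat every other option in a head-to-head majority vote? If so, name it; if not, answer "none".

Pho House vs Nori: 10–9 for Pho House.
Pho House vs The Elm: 10–9 for Pho House.
Pho House vs Basilico: 12–7 for Pho House.
Pho House vs Bombay Grill: 11–8 for Pho House.
Pho House beats every other option head-to-head.

Pho House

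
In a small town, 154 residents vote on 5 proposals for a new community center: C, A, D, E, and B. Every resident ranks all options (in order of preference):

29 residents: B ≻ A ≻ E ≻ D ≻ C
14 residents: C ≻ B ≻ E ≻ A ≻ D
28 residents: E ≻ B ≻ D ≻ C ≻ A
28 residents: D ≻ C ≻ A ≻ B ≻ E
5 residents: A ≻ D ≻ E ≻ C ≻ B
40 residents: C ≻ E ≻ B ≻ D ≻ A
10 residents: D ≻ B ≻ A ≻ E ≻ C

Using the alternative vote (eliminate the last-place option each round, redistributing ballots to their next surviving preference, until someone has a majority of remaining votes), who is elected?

C

Round 1: C 54, A 5, D 38, E 28, B 29. Eliminate A.
Round 2: C 54, D 43, E 28, B 29. Eliminate E.
Round 3: C 54, D 43, B 57. Eliminate D.
Round 4: C 87, B 67. C has a majority.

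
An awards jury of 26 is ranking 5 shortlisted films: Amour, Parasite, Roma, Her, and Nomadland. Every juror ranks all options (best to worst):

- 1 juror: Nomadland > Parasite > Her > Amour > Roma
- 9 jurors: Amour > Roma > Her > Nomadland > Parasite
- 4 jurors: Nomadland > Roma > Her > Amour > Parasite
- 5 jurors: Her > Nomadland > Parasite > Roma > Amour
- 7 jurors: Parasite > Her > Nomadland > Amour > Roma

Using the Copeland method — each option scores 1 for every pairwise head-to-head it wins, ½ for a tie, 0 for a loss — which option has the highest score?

Amour: beats Roma; ties Parasite; loses to Her and Nomadland → score 1.5.
Parasite: ties Amour and Roma; loses to Her and Nomadland → score 1.
Roma: ties Parasite and Her; loses to Amour and Nomadland → score 1.
Her: beats Amour, Parasite, and Nomadland; ties Roma → score 3.5.
Nomadland: beats Amour, Parasite, and Roma; loses to Her → score 3.
Her has the best pairwise record.

Her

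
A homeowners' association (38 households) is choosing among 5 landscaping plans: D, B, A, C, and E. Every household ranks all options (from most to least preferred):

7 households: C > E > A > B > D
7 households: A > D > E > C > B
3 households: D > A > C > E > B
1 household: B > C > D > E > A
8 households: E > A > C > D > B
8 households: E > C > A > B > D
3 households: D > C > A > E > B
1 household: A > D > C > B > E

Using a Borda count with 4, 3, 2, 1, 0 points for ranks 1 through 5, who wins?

E

D: 7·0 + 7·3 + 3·4 + 1·2 + 8·1 + 8·0 + 3·4 + 1·3 = 58
B: 7·1 + 7·0 + 3·0 + 1·4 + 8·0 + 8·1 + 3·0 + 1·1 = 20
A: 7·2 + 7·4 + 3·3 + 1·0 + 8·3 + 8·2 + 3·2 + 1·4 = 101
C: 7·4 + 7·1 + 3·2 + 1·3 + 8·2 + 8·3 + 3·3 + 1·2 = 95
E: 7·3 + 7·2 + 3·1 + 1·1 + 8·4 + 8·4 + 3·1 + 1·0 = 106
E has the highest Borda score (106).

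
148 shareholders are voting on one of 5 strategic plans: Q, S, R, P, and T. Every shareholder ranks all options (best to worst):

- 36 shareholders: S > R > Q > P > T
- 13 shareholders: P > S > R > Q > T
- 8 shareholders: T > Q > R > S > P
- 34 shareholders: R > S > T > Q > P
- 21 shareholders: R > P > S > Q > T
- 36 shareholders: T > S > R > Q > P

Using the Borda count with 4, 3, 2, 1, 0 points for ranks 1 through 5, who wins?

Q: 36·2 + 13·1 + 8·3 + 34·1 + 21·1 + 36·1 = 200
S: 36·4 + 13·3 + 8·1 + 34·3 + 21·2 + 36·3 = 443
R: 36·3 + 13·2 + 8·2 + 34·4 + 21·4 + 36·2 = 442
P: 36·1 + 13·4 + 8·0 + 34·0 + 21·3 + 36·0 = 151
T: 36·0 + 13·0 + 8·4 + 34·2 + 21·0 + 36·4 = 244
S has the highest Borda score (443).

S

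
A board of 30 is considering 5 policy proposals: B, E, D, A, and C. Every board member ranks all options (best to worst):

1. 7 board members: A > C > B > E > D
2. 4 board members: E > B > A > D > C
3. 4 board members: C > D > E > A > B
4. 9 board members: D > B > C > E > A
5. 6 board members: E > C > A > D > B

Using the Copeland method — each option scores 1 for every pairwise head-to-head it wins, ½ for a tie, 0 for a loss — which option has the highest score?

C

B: beats E; loses to D, A, and C → score 1.
E: beats D and A; loses to B and C → score 2.
D: beats B; loses to E, A, and C → score 1.
A: beats B and D; loses to E and C → score 2.
C: beats B, E, D, and A → score 4.
C has the best pairwise record.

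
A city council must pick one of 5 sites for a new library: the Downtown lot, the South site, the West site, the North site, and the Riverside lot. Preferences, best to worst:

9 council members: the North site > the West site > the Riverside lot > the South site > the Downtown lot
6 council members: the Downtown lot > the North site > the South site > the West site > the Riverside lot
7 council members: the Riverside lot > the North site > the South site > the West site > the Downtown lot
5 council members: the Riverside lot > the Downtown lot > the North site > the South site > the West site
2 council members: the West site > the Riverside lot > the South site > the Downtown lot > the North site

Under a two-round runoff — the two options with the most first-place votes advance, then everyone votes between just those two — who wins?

Round 1 first-place votes: the Downtown lot 6, the South site 0, the West site 2, the North site 9, the Riverside lot 12.
the Riverside lot and the North site advance.
Runoff: the Riverside lot is preferred to the North site by 14 voters; the North site by 15.
the North site wins the runoff.

the North site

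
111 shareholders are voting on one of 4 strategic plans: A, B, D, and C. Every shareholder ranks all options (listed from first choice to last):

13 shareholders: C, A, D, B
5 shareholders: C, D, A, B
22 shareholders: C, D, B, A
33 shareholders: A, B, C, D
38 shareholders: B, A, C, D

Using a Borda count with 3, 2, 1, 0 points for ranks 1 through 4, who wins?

A

A: 13·2 + 5·1 + 22·0 + 33·3 + 38·2 = 206
B: 13·0 + 5·0 + 22·1 + 33·2 + 38·3 = 202
D: 13·1 + 5·2 + 22·2 + 33·0 + 38·0 = 67
C: 13·3 + 5·3 + 22·3 + 33·1 + 38·1 = 191
A has the highest Borda score (206).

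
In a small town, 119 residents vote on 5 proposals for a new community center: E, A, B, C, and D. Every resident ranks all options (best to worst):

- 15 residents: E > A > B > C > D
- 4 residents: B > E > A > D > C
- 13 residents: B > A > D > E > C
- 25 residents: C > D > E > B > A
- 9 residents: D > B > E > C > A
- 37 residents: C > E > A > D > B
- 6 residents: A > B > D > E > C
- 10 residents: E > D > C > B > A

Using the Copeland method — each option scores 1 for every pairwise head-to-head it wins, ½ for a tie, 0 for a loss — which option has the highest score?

C

E: beats A, B, and D; loses to C → score 3.
A: beats D; loses to E, B, and C → score 1.
B: beats A; loses to E, C, and D → score 1.
C: beats E, A, B, and D → score 4.
D: beats B; loses to E, A, and C → score 1.
C has the best pairwise record.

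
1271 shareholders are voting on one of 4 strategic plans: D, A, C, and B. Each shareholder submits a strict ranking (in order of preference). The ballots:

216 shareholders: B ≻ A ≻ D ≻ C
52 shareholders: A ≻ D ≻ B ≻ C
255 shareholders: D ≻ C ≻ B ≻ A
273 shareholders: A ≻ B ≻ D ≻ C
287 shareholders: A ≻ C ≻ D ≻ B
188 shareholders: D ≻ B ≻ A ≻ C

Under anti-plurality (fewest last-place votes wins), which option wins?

Last-place votes: D 0, A 255, C 729, B 287.
D is ranked last by the fewest voters, so D wins.

D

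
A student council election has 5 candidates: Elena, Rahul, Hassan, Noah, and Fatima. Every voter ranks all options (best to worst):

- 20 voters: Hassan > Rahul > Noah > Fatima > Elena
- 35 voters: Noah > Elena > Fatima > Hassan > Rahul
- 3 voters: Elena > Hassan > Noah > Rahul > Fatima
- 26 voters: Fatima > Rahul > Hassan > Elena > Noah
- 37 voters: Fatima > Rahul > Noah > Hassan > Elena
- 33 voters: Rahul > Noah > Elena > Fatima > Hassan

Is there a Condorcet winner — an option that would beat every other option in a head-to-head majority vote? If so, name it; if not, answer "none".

Checking pairwise contests:
Rahul beats Elena 116–38.
Fatima beats Rahul 98–56.
Rahul beats Hassan 96–58.
Rahul beats Noah 116–38.
Noah beats Fatima 91–63.
Every option loses at least one head-to-head, so there is no Condorcet winner.

none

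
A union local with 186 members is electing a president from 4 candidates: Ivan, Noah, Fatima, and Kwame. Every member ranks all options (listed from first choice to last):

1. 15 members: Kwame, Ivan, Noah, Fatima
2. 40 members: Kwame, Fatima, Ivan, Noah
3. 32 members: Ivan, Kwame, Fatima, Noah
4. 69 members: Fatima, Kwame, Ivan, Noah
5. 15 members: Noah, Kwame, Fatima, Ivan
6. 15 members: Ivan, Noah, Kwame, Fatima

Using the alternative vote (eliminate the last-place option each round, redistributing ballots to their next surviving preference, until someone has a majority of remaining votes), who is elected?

Kwame

Round 1: Ivan 47, Noah 15, Fatima 69, Kwame 55. Eliminate Noah.
Round 2: Ivan 47, Fatima 69, Kwame 70. Eliminate Ivan.
Round 3: Fatima 69, Kwame 117. Kwame has a majority.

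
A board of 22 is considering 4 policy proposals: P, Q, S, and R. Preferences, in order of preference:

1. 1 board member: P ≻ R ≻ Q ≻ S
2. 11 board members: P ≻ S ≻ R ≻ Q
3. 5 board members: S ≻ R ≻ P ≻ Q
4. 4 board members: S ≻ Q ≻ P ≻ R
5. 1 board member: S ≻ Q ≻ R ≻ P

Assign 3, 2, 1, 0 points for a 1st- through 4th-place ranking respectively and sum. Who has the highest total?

S

P: 1·3 + 11·3 + 5·1 + 4·1 + 1·0 = 45
Q: 1·1 + 11·0 + 5·0 + 4·2 + 1·2 = 11
S: 1·0 + 11·2 + 5·3 + 4·3 + 1·3 = 52
R: 1·2 + 11·1 + 5·2 + 4·0 + 1·1 = 24
S has the highest Borda score (52).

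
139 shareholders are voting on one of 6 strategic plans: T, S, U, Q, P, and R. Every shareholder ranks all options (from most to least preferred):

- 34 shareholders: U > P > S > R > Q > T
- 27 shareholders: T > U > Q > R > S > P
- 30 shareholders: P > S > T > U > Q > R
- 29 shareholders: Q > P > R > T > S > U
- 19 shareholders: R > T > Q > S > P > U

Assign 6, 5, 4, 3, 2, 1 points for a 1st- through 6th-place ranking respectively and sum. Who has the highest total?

P

T: 34·1 + 27·6 + 30·4 + 29·3 + 19·5 = 498
S: 34·4 + 27·2 + 30·5 + 29·2 + 19·3 = 455
U: 34·6 + 27·5 + 30·3 + 29·1 + 19·1 = 477
Q: 34·2 + 27·4 + 30·2 + 29·6 + 19·4 = 486
P: 34·5 + 27·1 + 30·6 + 29·5 + 19·2 = 560
R: 34·3 + 27·3 + 30·1 + 29·4 + 19·6 = 443
P has the highest Borda score (560).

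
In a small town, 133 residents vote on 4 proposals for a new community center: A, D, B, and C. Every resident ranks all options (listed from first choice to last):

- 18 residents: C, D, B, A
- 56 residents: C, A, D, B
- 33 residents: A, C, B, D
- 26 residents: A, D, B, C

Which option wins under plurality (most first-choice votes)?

First-place votes: A 59, D 0, B 0, C 74.
C has the most first-place votes.

C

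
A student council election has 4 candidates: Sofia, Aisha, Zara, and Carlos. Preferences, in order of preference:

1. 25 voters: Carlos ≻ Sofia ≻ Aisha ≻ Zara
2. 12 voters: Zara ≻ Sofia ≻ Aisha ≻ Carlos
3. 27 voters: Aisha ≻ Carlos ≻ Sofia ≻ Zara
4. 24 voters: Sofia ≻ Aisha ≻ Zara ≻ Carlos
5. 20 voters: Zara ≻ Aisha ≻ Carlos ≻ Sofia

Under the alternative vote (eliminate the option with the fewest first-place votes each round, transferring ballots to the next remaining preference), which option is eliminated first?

Sofia

Round 1: Sofia 24, Aisha 27, Zara 32, Carlos 25. Eliminate Sofia.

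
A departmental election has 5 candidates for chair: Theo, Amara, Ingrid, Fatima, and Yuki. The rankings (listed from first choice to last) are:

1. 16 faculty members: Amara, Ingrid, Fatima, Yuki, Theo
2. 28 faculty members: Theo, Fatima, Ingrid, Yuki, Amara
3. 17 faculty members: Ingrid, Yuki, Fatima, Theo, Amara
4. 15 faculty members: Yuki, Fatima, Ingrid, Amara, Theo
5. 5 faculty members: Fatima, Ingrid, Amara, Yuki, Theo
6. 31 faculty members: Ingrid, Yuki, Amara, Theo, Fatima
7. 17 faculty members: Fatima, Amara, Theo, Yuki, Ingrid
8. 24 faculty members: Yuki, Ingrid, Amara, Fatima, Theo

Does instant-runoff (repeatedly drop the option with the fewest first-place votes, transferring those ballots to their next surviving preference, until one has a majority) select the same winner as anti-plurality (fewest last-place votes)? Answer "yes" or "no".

Instant-runoff — R1 Theo 28, Amara 16, Ingrid 48, Fatima 22, Yuki 39 (Amara out); R2 Theo 28, Ingrid 64, Fatima 22, Yuki 39 (Fatima out); R3 Theo 45, Ingrid 69, Yuki 39 (Yuki out); R4 Theo 45, Ingrid 108 (Ingrid winner). Winner: Ingrid.
Anti-plurality — last-place votes: Theo 60, Amara 45, Ingrid 17, Fatima 31, Yuki 0. Winner: Yuki.
The two methods disagree.

no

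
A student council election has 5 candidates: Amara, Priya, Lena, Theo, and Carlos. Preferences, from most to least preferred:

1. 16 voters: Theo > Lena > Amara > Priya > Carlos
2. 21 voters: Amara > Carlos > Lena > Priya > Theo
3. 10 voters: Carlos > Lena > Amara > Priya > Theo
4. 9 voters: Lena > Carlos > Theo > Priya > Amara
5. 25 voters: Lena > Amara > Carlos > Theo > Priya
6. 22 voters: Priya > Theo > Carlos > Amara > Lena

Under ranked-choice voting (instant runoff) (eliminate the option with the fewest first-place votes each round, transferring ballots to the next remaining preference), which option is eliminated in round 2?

Round 1: Amara 21, Priya 22, Lena 34, Theo 16, Carlos 10. Eliminate Carlos.
Round 2: Amara 21, Priya 22, Lena 44, Theo 16. Eliminate Theo.

Theo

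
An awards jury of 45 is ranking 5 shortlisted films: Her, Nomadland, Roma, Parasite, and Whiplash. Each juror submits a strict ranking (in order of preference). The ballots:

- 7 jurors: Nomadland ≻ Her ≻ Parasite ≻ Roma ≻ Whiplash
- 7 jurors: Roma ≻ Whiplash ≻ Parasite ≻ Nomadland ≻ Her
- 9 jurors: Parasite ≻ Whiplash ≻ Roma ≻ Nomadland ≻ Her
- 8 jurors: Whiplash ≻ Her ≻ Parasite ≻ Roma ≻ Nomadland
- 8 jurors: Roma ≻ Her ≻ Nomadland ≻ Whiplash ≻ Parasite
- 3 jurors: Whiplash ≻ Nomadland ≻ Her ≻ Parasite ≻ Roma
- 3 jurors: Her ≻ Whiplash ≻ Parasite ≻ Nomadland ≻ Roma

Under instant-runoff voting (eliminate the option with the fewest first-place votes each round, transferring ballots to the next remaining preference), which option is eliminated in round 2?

Nomadland

Round 1: Her 3, Nomadland 7, Roma 15, Parasite 9, Whiplash 11. Eliminate Her.
Round 2: Nomadland 7, Roma 15, Parasite 9, Whiplash 14. Eliminate Nomadland.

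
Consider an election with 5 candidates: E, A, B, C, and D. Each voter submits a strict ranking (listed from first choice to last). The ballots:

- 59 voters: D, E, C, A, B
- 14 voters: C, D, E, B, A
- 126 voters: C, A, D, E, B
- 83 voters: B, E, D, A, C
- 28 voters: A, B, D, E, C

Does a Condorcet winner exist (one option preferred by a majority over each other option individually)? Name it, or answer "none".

D

D vs E: 227–83 for D.
D vs A: 156–154 for D.
D vs B: 199–111 for D.
D vs C: 170–140 for D.
D beats every other option head-to-head.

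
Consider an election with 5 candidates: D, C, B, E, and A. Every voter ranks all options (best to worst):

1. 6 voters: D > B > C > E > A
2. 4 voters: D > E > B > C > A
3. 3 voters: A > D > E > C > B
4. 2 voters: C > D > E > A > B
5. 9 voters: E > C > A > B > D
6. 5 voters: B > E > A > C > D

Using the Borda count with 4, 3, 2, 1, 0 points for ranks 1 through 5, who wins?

D: 6·4 + 4·4 + 3·3 + 2·3 + 9·0 + 5·0 = 55
C: 6·2 + 4·1 + 3·1 + 2·4 + 9·3 + 5·1 = 59
B: 6·3 + 4·2 + 3·0 + 2·0 + 9·1 + 5·4 = 55
E: 6·1 + 4·3 + 3·2 + 2·2 + 9·4 + 5·3 = 79
A: 6·0 + 4·0 + 3·4 + 2·1 + 9·2 + 5·2 = 42
E has the highest Borda score (79).

E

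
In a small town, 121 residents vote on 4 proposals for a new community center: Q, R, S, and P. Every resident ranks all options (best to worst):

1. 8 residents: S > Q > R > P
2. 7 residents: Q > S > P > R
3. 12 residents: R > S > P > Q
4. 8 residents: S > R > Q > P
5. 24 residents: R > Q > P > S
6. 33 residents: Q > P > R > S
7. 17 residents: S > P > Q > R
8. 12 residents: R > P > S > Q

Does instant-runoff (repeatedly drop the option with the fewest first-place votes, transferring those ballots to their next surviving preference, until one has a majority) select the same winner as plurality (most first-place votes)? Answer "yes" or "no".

Instant-runoff — R1 Q 40, R 48, S 33, P 0 (P out); R2 Q 40, R 48, S 33 (S out); R3 Q 65, R 56 (Q winner). Winner: Q.
Plurality — first-place votes: Q 40, R 48, S 33, P 0. Winner: R.
The two methods disagree.

no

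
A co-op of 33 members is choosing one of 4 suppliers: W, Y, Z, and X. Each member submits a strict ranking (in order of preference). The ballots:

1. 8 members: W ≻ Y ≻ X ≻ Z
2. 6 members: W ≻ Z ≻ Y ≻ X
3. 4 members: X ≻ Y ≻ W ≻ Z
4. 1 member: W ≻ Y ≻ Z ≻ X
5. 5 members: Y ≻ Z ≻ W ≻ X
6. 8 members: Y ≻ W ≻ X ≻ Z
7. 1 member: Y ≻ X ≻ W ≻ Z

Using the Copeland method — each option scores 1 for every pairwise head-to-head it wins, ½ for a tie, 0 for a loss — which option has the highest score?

W: beats Z and X; loses to Y → score 2.
Y: beats W, Z, and X → score 3.
Z: loses to W, Y, and X → score 0.
X: beats Z; loses to W and Y → score 1.
Y has the best pairwise record.

Y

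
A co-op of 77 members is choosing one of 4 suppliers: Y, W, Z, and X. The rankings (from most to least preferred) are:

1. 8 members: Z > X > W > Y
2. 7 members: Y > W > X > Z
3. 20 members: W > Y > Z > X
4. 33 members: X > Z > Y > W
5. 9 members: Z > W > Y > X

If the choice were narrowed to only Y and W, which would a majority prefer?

Voters preferring Y to W: 40; preferring W to Y: 37.
Y wins the head-to-head.

Y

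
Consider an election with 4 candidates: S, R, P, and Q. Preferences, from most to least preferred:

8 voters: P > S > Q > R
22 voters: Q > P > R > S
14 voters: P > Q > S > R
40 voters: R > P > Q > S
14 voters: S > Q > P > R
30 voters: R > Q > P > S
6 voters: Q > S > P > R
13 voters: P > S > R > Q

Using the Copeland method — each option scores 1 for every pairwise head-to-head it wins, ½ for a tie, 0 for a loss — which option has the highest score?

P

S: loses to R, P, and Q → score 0.
R: beats S and Q; loses to P → score 2.
P: beats S, R, and Q → score 3.
Q: beats S; loses to R and P → score 1.
P has the best pairwise record.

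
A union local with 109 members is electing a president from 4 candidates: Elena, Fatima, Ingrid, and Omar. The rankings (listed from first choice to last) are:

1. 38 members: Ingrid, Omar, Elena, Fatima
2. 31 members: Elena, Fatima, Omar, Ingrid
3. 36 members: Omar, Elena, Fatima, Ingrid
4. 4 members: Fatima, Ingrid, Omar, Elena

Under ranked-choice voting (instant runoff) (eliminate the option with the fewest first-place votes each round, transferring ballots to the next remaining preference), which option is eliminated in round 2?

Round 1: Elena 31, Fatima 4, Ingrid 38, Omar 36. Eliminate Fatima.
Round 2: Elena 31, Ingrid 42, Omar 36. Eliminate Elena.

Elena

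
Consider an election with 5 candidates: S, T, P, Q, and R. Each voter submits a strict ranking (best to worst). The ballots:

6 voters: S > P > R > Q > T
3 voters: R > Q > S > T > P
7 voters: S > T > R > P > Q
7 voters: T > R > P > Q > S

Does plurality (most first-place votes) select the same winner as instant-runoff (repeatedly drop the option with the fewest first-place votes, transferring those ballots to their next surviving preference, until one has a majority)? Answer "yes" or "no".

Plurality — first-place votes: S 13, T 7, P 0, Q 0, R 3. Winner: S.
Instant-runoff — R1 S 13, T 7, P 0, Q 0, R 3 (S winner). Winner: S.
The two methods agree.

yes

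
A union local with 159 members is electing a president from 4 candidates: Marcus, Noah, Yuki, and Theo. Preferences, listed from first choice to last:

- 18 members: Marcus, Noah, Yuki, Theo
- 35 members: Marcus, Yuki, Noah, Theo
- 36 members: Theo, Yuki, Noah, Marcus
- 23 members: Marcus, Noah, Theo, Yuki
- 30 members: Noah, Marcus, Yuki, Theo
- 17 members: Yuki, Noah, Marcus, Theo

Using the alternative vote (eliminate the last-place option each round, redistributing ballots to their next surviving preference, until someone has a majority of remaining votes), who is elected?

Noah

Round 1: Marcus 76, Noah 30, Yuki 17, Theo 36. Eliminate Yuki.
Round 2: Marcus 76, Noah 47, Theo 36. Eliminate Theo.
Round 3: Marcus 76, Noah 83. Noah has a majority.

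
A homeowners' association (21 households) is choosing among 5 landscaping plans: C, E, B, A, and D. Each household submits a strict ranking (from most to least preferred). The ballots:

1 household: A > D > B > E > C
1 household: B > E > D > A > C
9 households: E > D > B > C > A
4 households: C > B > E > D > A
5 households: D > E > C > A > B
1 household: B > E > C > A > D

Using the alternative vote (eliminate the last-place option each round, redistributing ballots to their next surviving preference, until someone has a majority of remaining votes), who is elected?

Round 1: C 4, E 9, B 2, A 1, D 5. Eliminate A.
Round 2: C 4, E 9, B 2, D 6. Eliminate B.
Round 3: C 4, E 11, D 6. E has a majority.

E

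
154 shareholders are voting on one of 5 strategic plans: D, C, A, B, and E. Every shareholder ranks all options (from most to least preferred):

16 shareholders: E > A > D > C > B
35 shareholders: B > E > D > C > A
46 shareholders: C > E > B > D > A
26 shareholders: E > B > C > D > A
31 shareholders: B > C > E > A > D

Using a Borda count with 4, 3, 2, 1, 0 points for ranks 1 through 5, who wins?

D: 16·2 + 35·2 + 46·1 + 26·1 + 31·0 = 174
C: 16·1 + 35·1 + 46·4 + 26·2 + 31·3 = 380
A: 16·3 + 35·0 + 46·0 + 26·0 + 31·1 = 79
B: 16·0 + 35·4 + 46·2 + 26·3 + 31·4 = 434
E: 16·4 + 35·3 + 46·3 + 26·4 + 31·2 = 473
E has the highest Borda score (473).

E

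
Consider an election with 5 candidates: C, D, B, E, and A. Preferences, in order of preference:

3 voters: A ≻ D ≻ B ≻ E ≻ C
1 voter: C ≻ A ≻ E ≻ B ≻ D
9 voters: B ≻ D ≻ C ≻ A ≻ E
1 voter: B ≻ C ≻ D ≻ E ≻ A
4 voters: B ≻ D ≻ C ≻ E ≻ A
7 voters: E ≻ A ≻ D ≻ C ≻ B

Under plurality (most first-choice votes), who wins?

B

First-place votes: C 1, D 0, B 14, E 7, A 3.
B has the most first-place votes.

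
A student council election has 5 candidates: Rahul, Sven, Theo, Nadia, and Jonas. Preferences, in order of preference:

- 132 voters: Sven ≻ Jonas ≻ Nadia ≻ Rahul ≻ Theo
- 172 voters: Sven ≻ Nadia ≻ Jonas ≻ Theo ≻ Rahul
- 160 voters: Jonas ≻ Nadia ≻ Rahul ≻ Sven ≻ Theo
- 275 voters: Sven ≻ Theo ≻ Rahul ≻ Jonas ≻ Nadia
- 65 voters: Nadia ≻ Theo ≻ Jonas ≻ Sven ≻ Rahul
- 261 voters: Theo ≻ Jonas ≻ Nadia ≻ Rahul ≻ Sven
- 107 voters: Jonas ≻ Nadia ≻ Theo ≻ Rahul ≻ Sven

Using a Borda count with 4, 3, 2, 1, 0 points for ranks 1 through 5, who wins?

Rahul: 132·1 + 172·0 + 160·2 + 275·2 + 65·0 + 261·1 + 107·1 = 1370
Sven: 132·4 + 172·4 + 160·1 + 275·4 + 65·1 + 261·0 + 107·0 = 2541
Theo: 132·0 + 172·1 + 160·0 + 275·3 + 65·3 + 261·4 + 107·2 = 2450
Nadia: 132·2 + 172·3 + 160·3 + 275·0 + 65·4 + 261·2 + 107·3 = 2363
Jonas: 132·3 + 172·2 + 160·4 + 275·1 + 65·2 + 261·3 + 107·4 = 2996
Jonas has the highest Borda score (2996).

Jonas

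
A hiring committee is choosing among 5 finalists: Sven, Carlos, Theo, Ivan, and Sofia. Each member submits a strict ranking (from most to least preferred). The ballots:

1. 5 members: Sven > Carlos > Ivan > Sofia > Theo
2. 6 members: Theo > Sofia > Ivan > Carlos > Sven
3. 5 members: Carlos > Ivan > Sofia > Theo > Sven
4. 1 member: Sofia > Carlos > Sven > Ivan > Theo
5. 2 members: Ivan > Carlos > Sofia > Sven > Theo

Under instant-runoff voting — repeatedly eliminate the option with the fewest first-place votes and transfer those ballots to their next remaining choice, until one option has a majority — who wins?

Round 1: Sven 5, Carlos 5, Theo 6, Ivan 2, Sofia 1. Eliminate Sofia.
Round 2: Sven 5, Carlos 6, Theo 6, Ivan 2. Eliminate Ivan.
Round 3: Sven 5, Carlos 8, Theo 6. Eliminate Sven.
Round 4: Carlos 13, Theo 6. Carlos has a majority.

Carlos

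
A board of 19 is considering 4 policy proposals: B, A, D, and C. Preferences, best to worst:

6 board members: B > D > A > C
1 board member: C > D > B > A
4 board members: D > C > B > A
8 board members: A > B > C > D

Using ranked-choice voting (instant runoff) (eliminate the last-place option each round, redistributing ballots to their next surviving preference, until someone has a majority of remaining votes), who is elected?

Round 1: B 6, A 8, D 4, C 1. Eliminate C.
Round 2: B 6, A 8, D 5. Eliminate D.
Round 3: B 11, A 8. B has a majority.

B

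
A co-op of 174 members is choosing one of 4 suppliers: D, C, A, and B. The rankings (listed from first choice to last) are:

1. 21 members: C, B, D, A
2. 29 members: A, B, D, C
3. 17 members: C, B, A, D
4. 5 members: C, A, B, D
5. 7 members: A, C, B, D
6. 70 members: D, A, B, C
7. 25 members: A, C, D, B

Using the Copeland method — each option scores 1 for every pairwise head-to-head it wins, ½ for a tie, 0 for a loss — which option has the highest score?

D

D: beats C, A, and B → score 3.
C: loses to D, A, and B → score 0.
A: beats C and B; loses to D → score 2.
B: beats C; loses to D and A → score 1.
D has the best pairwise record.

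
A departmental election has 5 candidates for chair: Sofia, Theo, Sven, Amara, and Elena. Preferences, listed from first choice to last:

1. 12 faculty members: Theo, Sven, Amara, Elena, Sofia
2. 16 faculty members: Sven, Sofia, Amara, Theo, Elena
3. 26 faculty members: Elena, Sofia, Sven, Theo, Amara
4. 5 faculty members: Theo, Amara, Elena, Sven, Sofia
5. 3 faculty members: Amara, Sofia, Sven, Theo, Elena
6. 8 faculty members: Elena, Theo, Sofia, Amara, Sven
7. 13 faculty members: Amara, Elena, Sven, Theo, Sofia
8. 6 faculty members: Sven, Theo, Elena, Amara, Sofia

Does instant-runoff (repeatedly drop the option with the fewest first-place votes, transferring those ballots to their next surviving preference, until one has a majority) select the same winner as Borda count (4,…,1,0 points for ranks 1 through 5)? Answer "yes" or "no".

no

Instant-runoff — R1 Sofia 0, Theo 17, Sven 22, Amara 16, Elena 34 (Sofia out); R2 Theo 17, Sven 22, Amara 16, Elena 34 (Amara out); R3 Theo 17, Sven 25, Elena 47 (Elena winner). Winner: Elena.
Borda — scores: Sofia 151, Theo 168, Sven 213, Amara 149, Elena 209. Winner: Sven.
The two methods disagree.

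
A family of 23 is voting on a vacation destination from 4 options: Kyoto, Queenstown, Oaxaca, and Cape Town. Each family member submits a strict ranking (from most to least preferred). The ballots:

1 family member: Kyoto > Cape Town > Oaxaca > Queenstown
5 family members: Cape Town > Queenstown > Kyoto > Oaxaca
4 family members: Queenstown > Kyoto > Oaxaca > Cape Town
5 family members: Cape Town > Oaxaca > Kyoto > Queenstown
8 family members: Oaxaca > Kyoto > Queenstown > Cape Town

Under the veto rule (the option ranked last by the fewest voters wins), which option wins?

Kyoto

Last-place votes: Kyoto 0, Queenstown 6, Oaxaca 5, Cape Town 12.
Kyoto is ranked last by the fewest voters, so Kyoto wins.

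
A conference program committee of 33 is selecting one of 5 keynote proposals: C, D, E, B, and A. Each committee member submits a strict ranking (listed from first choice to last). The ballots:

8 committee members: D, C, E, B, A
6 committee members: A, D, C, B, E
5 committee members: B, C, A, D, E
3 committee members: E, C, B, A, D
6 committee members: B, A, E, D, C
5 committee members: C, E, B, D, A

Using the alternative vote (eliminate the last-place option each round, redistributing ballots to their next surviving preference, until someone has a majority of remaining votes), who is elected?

Round 1: C 5, D 8, E 3, B 11, A 6. Eliminate E.
Round 2: C 8, D 8, B 11, A 6. Eliminate A.
Round 3: C 8, D 14, B 11. Eliminate C.
Round 4: D 14, B 19. B has a majority.

B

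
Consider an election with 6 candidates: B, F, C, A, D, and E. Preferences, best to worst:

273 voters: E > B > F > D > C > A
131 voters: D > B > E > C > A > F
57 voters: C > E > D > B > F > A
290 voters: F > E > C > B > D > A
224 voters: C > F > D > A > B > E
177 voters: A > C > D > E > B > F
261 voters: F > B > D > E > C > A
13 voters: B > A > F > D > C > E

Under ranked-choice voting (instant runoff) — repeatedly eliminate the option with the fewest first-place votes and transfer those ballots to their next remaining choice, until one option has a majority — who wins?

Round 1: B 13, F 551, C 281, A 177, D 131, E 273. Eliminate B.
Round 2: F 551, C 281, A 190, D 131, E 273. Eliminate D.
Round 3: F 551, C 281, A 190, E 404. Eliminate A.
Round 4: F 564, C 458, E 404. Eliminate E.
Round 5: F 837, C 589. F has a majority.

F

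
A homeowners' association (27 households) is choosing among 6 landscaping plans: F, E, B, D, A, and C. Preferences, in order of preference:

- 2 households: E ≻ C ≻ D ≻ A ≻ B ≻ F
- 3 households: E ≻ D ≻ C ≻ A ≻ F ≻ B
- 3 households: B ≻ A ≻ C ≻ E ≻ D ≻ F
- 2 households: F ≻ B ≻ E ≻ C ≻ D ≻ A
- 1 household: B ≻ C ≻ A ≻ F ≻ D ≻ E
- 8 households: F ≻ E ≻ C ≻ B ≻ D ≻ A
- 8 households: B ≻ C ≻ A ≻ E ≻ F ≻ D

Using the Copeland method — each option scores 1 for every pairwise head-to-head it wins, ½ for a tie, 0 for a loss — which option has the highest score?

F: beats D; loses to E, B, A, and C → score 1.
E: beats F, D, A, and C; loses to B → score 4.
B: beats F, E, D, A, and C → score 5.
D: beats A; loses to F, E, B, and C → score 1.
A: beats F; loses to E, B, D, and C → score 1.
C: beats F, D, and A; loses to E and B → score 3.
B has the best pairwise record.

B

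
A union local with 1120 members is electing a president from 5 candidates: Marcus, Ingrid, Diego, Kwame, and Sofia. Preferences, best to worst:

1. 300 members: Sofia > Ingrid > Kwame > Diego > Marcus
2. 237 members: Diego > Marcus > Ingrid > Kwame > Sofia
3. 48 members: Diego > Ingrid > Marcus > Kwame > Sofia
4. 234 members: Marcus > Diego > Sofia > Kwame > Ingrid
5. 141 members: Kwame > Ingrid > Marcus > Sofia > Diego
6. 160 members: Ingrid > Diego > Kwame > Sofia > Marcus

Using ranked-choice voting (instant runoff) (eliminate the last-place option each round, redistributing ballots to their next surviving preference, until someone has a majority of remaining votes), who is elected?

Round 1: Marcus 234, Ingrid 160, Diego 285, Kwame 141, Sofia 300. Eliminate Kwame.
Round 2: Marcus 234, Ingrid 301, Diego 285, Sofia 300. Eliminate Marcus.
Round 3: Ingrid 301, Diego 519, Sofia 300. Eliminate Sofia.
Round 4: Ingrid 601, Diego 519. Ingrid has a majority.

Ingrid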